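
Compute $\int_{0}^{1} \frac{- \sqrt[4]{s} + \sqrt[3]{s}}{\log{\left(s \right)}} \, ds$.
$\log{\left(\frac{16}{15} \right)}$

Replace the exponent $\frac{1}{3}$ by a parameter $a$: let $I(a) = \int_{0}^{1} \frac{- \sqrt[4]{s} + s^{a}}{\log{\left(s \right)}} \, ds$.

Since $\dfrac{\partial}{\partial a}\,s^{a} = s^{a} \ln s$, the $\ln s$ in the denominator cancels and
$$\frac{dI}{da} = \int_{0}^{1} s^{a} \, ds = \left[\frac{s^{a+1}}{a+1}\right]_0^1 = \frac{1}{a + 1}.$$

Integrating with respect to $a$ gives $I(a) = \log{\left(\frac{4 a}{5} + \frac{4}{5} \right)} + C$.

At $a = \frac{1}{4}$ the integrand is identically $0$, so $I(\frac{1}{4}) = 0$. The closed form gives $0$, hence $C = 0$.

Setting $a = \frac{1}{3}$:
$$I = \log{\left(\frac{16}{15} \right)}.$$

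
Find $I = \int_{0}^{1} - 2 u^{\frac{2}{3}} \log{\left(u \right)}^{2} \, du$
$- \frac{108}{125}$

Consider the simpler parametrised integral
$$J(a) = \int_{0}^{1} - 2 u^{a} \, du = - \frac{2}{a + 1}.$$

Differentiating under the integral sign brings down a factor of $\ln u$:
$$\frac{dJ}{da} = \int_{0}^{1} - 2 u^{a} \log{\left(u \right)} \, du = \frac{2}{\left(a + 1\right)^{2}}.$$

Repeating twice in total — each differentiation brings down another $\ln u$ — gives
$$\frac{d^{2}J}{da^{2}} = \int_{0}^{1} - 2 u^{a} \log{\left(u \right)}^{2} \, du = - \frac{4}{\left(a + 1\right)^{3}},$$
and the integrand here is exactly the target integrand, so $I = - \frac{4}{\left(a + 1\right)^{3}}$.

Setting $a = \frac{2}{3}$:
$$I = - \frac{108}{125}.$$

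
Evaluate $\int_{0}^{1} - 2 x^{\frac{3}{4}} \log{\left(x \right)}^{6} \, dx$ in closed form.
$- \frac{23592960}{823543}$

Consider the simpler parametrised integral
$$J(a) = \int_{0}^{1} - 2 x^{a} \, dx = - \frac{2}{a + 1}.$$

Differentiating under the integral sign brings down a factor of $\ln x$:
$$\frac{dJ}{da} = \int_{0}^{1} - 2 x^{a} \log{\left(x \right)} \, dx = \frac{2}{\left(a + 1\right)^{2}}.$$

Repeating $6$ times in total — each differentiation brings down another $\ln x$ — gives
$$\frac{d^{6}J}{da^{6}} = \int_{0}^{1} - 2 x^{a} \log{\left(x \right)}^{6} \, dx = - \frac{1440}{\left(a + 1\right)^{7}},$$
and the integrand here is exactly the target integrand, so $I = - \frac{1440}{\left(a + 1\right)^{7}}$.

Setting $a = \frac{3}{4}$:
$$I = - \frac{23592960}{823543}.$$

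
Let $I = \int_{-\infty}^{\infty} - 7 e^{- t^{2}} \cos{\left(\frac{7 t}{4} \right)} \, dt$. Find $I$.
$- \frac{7 \sqrt{\pi}}{e^{\frac{49}{64}}}$

Define $I(b) = \int_{-\infty}^{\infty} - 7 e^{- t^{2}} \cos{\left(b t \right)} \, dt$.

Differentiating under the integral sign,
$$I'(b) = \int_{-\infty}^{\infty} 7 t e^{- t^{2}} \sin{\left(b t \right)} \, dt.$$

Integrate $\int_{-\infty}^{\infty} t \sin(b t)\, e^{- t^{2}}\, dt$ by parts with $u = \sin(b t)$ and $dv = t\, e^{- t^{2}}\, dt$, giving $v = - \frac{e^{- t^{2}}}{2}$. The boundary term vanishes and
$$\int_{-\infty}^{\infty} t \sin(b t)\, e^{- t^{2}}\, dt = \frac{b}{2} \int_{-\infty}^{\infty} \cos(b t)\, e^{- t^{2}}\, dt,$$
so $I'(b) = - \frac{b}{2}\, I(b)$.

This is a separable first-order ODE; solving with the initial condition $I(0) = \int_{-\infty}^{\infty} - 7 e^{- t^{2}}\,dt = - 7 \sqrt{\pi}$ gives
$$I(b) = - 7 \sqrt{\pi} e^{- \frac{b^{2}}{4}}.$$

Setting $b = \frac{7}{4}$:
$$I = - \frac{7 \sqrt{\pi}}{e^{\frac{49}{64}}}.$$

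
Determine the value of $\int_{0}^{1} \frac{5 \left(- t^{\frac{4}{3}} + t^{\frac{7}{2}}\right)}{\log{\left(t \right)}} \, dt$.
$- \log{\left(\frac{537824}{14348907} \right)}$

Replace the exponent $\frac{4}{3}$ by a parameter $a$: let $I(a) = \int_{0}^{1} \frac{5 \left(t^{\frac{7}{2}} - t^{a}\right)}{\log{\left(t \right)}} \, dt$.

Since $\dfrac{\partial}{\partial a}\,t^{a} = t^{a} \ln t$, the $\ln t$ in the denominator cancels and
$$\frac{dI}{da} = \int_{0}^{1} -5 t^{a} \, dt = -5 \left[\frac{t^{a+1}}{a+1}\right]_0^1 = - \frac{5}{a + 1}.$$

Integrating with respect to $a$ gives $I(a) = - \log{\left(\frac{32 \left(a + 1\right)^{5}}{59049} \right)} + C$.

At $a = \frac{7}{2}$ the integrand is identically $0$, so $I(\frac{7}{2}) = 0$. The closed form gives $0$, hence $C = 0$.

Setting $a = \frac{4}{3}$:
$$I = - \log{\left(\frac{537824}{14348907} \right)}.$$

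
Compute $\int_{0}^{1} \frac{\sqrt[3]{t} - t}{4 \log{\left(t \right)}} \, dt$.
$- \frac{\log{\left(3 \right)}}{4} + \frac{\log{\left(2 \right)}}{4}$

Consider the one-parameter family: let $I(a) = \int_{0}^{1} \frac{\sqrt[3]{t} - t^{a}}{4 \log{\left(t \right)}} \, dt$.

Since $\dfrac{\partial}{\partial a}\,t^{a} = t^{a} \ln t$, the $\ln t$ in the denominator cancels and
$$\frac{dI}{da} = \int_{0}^{1} - \frac{1}{4} t^{a} \, dt = - \frac{1}{4} \left[\frac{t^{a+1}}{a+1}\right]_0^1 = - \frac{1}{4 a + 4}.$$

Integrating with respect to $a$ gives $I(a) = - \frac{\log{\left(a + 1 \right)}}{4} - \frac{\log{\left(3 \right)}}{4} + \frac{\log{\left(2 \right)}}{2} + C$.

At $a = \frac{1}{3}$ the integrand is identically $0$, so $I(\frac{1}{3}) = 0$. The closed form gives $0$, hence $C = 0$.

Setting $a = 1$:
$$I = - \frac{\log{\left(3 \right)}}{4} + \frac{\log{\left(2 \right)}}{4}.$$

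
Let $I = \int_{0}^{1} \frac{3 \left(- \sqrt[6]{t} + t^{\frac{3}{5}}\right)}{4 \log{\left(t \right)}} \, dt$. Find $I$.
$- \frac{3 \log{\left(35 \right)}}{4} - \frac{\log{\left(3 \right)}}{4} + \log{\left(24 \right)}$

Introduce a parameter $a$ in the exponent: let $I(a) = \int_{0}^{1} \frac{3 \left(t^{\frac{3}{5}} - t^{a}\right)}{4 \log{\left(t \right)}} \, dt$.

Since $\dfrac{\partial}{\partial a}\,t^{a} = t^{a} \ln t$, the $\ln t$ in the denominator cancels and
$$\frac{dI}{da} = \int_{0}^{1} - \frac{3}{4} t^{a} \, dt = - \frac{3}{4} \left[\frac{t^{a+1}}{a+1}\right]_0^1 = - \frac{3}{4 a + 4}.$$

Integrating with respect to $a$ gives $I(a) = - \log{\left(\frac{10^{\frac{3}{4}} \left(a + 1\right)^{\frac{3}{4}}}{8} \right)} + C$.

At $a = \frac{3}{5}$ the integrand is identically $0$, so $I(\frac{3}{5}) = 0$. The closed form gives $0$, hence $C = 0$.

Setting $a = \frac{1}{6}$:
$$I = - \frac{3 \log{\left(35 \right)}}{4} - \frac{\log{\left(3 \right)}}{4} + \log{\left(24 \right)}.$$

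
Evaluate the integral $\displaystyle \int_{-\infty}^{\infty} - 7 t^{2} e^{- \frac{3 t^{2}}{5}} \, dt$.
$- \frac{35 \sqrt{15} \sqrt{\pi}}{18}$

Begin with the known integral
$$J(a) = \int_{-\infty}^{\infty} - 7 e^{- a t^{2}} \, dt = - \frac{7 \sqrt{\pi}}{\sqrt{a}}.$$

Differentiating under the integral sign brings down a factor of $(-t^2)$:
$$\frac{dJ}{da} = \int_{-\infty}^{\infty} 7 t^{2} e^{- a t^{2}} \, dt = \frac{7 \sqrt{\pi}}{2 a^{\frac{3}{2}}}.$$

The integral on the left is $-I$, so $I = - \frac{7 \sqrt{\pi}}{2 a^{\frac{3}{2}}}$.

Setting $a = \frac{3}{5}$:
$$I = - \frac{35 \sqrt{15} \sqrt{\pi}}{18}.$$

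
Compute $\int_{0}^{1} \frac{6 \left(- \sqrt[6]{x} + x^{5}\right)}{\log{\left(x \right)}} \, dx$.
$\log{\left(\frac{2176782336}{117649} \right)}$

Introduce a parameter $a$ in the exponent: let $I(a) = \int_{0}^{1} \frac{6 \left(x^{5} - x^{a}\right)}{\log{\left(x \right)}} \, dx$.

Since $\dfrac{\partial}{\partial a}\,x^{a} = x^{a} \ln x$, the $\ln x$ in the denominator cancels and
$$\frac{dI}{da} = \int_{0}^{1} -6 x^{a} \, dx = -6 \left[\frac{x^{a+1}}{a+1}\right]_0^1 = - \frac{6}{a + 1}.$$

Integrating with respect to $a$ gives $I(a) = \log{\left(\frac{46656}{\left(a + 1\right)^{6}} \right)} + C$.

At $a = 5$ the integrand is identically $0$, so $I(5) = 0$. The closed form gives $0$, hence $C = 0$.

Setting $a = \frac{1}{6}$:
$$I = \log{\left(\frac{2176782336}{117649} \right)}.$$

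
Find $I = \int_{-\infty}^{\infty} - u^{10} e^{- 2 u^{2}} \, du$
$- \frac{945 \sqrt{2} \sqrt{\pi}}{2048}$

Consider the simpler parametrised integral
$$J(a) = \int_{-\infty}^{\infty} - e^{- a u^{2}} \, du = - \frac{\sqrt{\pi}}{\sqrt{a}}.$$

Differentiating under the integral sign brings down a factor of $(-u^2)$:
$$\frac{dJ}{da} = \int_{-\infty}^{\infty} u^{2} e^{- a u^{2}} \, du = \frac{\sqrt{\pi}}{2 a^{\frac{3}{2}}}.$$

Repeating $5$ times in total — each differentiation brings down another $(-u^2)$ — gives
$$\frac{d^{5}J}{da^{5}} = \int_{-\infty}^{\infty} u^{10} e^{- a u^{2}} \, du = \frac{945 \sqrt{\pi}}{32 a^{\frac{11}{2}}},$$
and the integrand here is $(-1)^{5}$ times the target integrand, so $I = (-1)^{5}\,\frac{d^{5}J}{da^{5}} = - \frac{945 \sqrt{\pi}}{32 a^{\frac{11}{2}}}$.

Setting $a = 2$:
$$I = - \frac{945 \sqrt{2} \sqrt{\pi}}{2048}.$$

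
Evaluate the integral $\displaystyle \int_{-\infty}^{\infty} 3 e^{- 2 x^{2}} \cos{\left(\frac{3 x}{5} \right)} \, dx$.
$\frac{3 \sqrt{2} \sqrt{\pi}}{2 e^{\frac{9}{200}}}$

Let $b$ denote the cosine frequency and define $I(b) = \int_{-\infty}^{\infty} 3 e^{- 2 x^{2}} \cos{\left(b x \right)} \, dx$.

Differentiating under the integral sign,
$$I'(b) = \int_{-\infty}^{\infty} - 3 x e^{- 2 x^{2}} \sin{\left(b x \right)} \, dx.$$

Integrate $\int_{-\infty}^{\infty} x \sin(b x)\, e^{- 2 x^{2}}\, dx$ by parts with $u = \sin(b x)$ and $dv = x\, e^{- 2 x^{2}}\, dx$, giving $v = - \frac{e^{- 2 x^{2}}}{4}$. The boundary term vanishes and
$$\int_{-\infty}^{\infty} x \sin(b x)\, e^{- 2 x^{2}}\, dx = \frac{b}{4} \int_{-\infty}^{\infty} \cos(b x)\, e^{- 2 x^{2}}\, dx,$$
so $I'(b) = - \frac{b}{4}\, I(b)$.

This is a separable first-order ODE; solving with the initial condition $I(0) = \int_{-\infty}^{\infty} 3 e^{- 2 x^{2}}\,dx = \frac{3 \sqrt{2} \sqrt{\pi}}{2}$ gives
$$I(b) = \frac{3 \sqrt{2} \sqrt{\pi} e^{- \frac{b^{2}}{8}}}{2}.$$

Setting $b = \frac{3}{5}$:
$$I = \frac{3 \sqrt{2} \sqrt{\pi}}{2 e^{\frac{9}{200}}}.$$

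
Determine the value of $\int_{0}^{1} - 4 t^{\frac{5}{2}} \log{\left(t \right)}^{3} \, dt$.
$\frac{384}{2401}$

Consider the simpler parametrised integral
$$J(a) = \int_{0}^{1} - 4 t^{a} \, dt = - \frac{4}{a + 1}.$$

Differentiating under the integral sign brings down a factor of $\ln t$:
$$\frac{dJ}{da} = \int_{0}^{1} - 4 t^{a} \log{\left(t \right)} \, dt = \frac{4}{\left(a + 1\right)^{2}}.$$

Repeating $3$ times in total — each differentiation brings down another $\ln t$ — gives
$$\frac{d^{3}J}{da^{3}} = \int_{0}^{1} - 4 t^{a} \log{\left(t \right)}^{3} \, dt = \frac{24}{\left(a + 1\right)^{4}},$$
and the integrand here is exactly the target integrand, so $I = \frac{24}{\left(a + 1\right)^{4}}$.

Setting $a = \frac{5}{2}$:
$$I = \frac{384}{2401}.$$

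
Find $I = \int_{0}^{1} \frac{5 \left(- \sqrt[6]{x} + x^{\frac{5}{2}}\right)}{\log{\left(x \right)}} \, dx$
$\log{\left(243 \right)}$

Replace the exponent $\frac{1}{6}$ by a parameter $a$: let $I(a) = \int_{0}^{1} \frac{5 \left(x^{\frac{5}{2}} - x^{a}\right)}{\log{\left(x \right)}} \, dx$.

Since $\dfrac{\partial}{\partial a}\,x^{a} = x^{a} \ln x$, the $\ln x$ in the denominator cancels and
$$\frac{dI}{da} = \int_{0}^{1} -5 x^{a} \, dx = -5 \left[\frac{x^{a+1}}{a+1}\right]_0^1 = - \frac{5}{a + 1}.$$

Integrating with respect to $a$ gives $I(a) = - \log{\left(\frac{32 \left(a + 1\right)^{5}}{16807} \right)} + C$.

At $a = \frac{5}{2}$ the integrand is identically $0$, so $I(\frac{5}{2}) = 0$. The closed form gives $0$, hence $C = 0$.

Setting $a = \frac{1}{6}$:
$$I = \log{\left(243 \right)}.$$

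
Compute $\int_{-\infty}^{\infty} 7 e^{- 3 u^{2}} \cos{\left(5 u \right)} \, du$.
$\frac{7 \sqrt{3} \sqrt{\pi}}{3 e^{\frac{25}{12}}}$

Define $I(b) = \int_{-\infty}^{\infty} 7 e^{- 3 u^{2}} \cos{\left(b u \right)} \, du$.

Differentiating under the integral sign,
$$I'(b) = \int_{-\infty}^{\infty} - 7 u e^{- 3 u^{2}} \sin{\left(b u \right)} \, du.$$

Integrate $\int_{-\infty}^{\infty} u \sin(b u)\, e^{- 3 u^{2}}\, du$ by parts with $w = \sin(b u)$ and $dv = u\, e^{- 3 u^{2}}\, du$, giving $v = - \frac{e^{- 3 u^{2}}}{6}$. The boundary term vanishes and
$$\int_{-\infty}^{\infty} u \sin(b u)\, e^{- 3 u^{2}}\, du = \frac{b}{6} \int_{-\infty}^{\infty} \cos(b u)\, e^{- 3 u^{2}}\, du,$$
so $I'(b) = - \frac{b}{6}\, I(b)$.

This is a separable first-order ODE; solving with the initial condition $I(0) = \int_{-\infty}^{\infty} 7 e^{- 3 u^{2}}\,du = \frac{7 \sqrt{3} \sqrt{\pi}}{3}$ gives
$$I(b) = \frac{7 \sqrt{3} \sqrt{\pi} e^{- \frac{b^{2}}{12}}}{3}.$$

Setting $b = 5$:
$$I = \frac{7 \sqrt{3} \sqrt{\pi}}{3 e^{\frac{25}{12}}}.$$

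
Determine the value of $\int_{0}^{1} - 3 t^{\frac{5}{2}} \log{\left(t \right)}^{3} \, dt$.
$\frac{288}{2401}$

Begin with the known integral
$$J(a) = \int_{0}^{1} - 3 t^{a} \, dt = - \frac{3}{a + 1}.$$

Differentiating under the integral sign brings down a factor of $\ln t$:
$$\frac{dJ}{da} = \int_{0}^{1} - 3 t^{a} \log{\left(t \right)} \, dt = \frac{3}{\left(a + 1\right)^{2}}.$$

Repeating $3$ times in total — each differentiation brings down another $\ln t$ — gives
$$\frac{d^{3}J}{da^{3}} = \int_{0}^{1} - 3 t^{a} \log{\left(t \right)}^{3} \, dt = \frac{18}{\left(a + 1\right)^{4}},$$
and the integrand here is exactly the target integrand, so $I = \frac{18}{\left(a + 1\right)^{4}}$.

Setting $a = \frac{5}{2}$:
$$I = \frac{288}{2401}.$$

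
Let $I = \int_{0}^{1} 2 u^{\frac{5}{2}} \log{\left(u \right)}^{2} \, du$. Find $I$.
$\frac{32}{343}$

Consider the simpler parametrised integral
$$J(a) = \int_{0}^{1} 2 u^{a} \, du = \frac{2}{a + 1}.$$

Differentiating under the integral sign brings down a factor of $\ln u$:
$$\frac{dJ}{da} = \int_{0}^{1} 2 u^{a} \log{\left(u \right)} \, du = - \frac{2}{\left(a + 1\right)^{2}}.$$

Repeating twice in total — each differentiation brings down another $\ln u$ — gives
$$\frac{d^{2}J}{da^{2}} = \int_{0}^{1} 2 u^{a} \log{\left(u \right)}^{2} \, du = \frac{4}{\left(a + 1\right)^{3}},$$
and the integrand here is exactly the target integrand, so $I = \frac{4}{\left(a + 1\right)^{3}}$.

Setting $a = \frac{5}{2}$:
$$I = \frac{32}{343}.$$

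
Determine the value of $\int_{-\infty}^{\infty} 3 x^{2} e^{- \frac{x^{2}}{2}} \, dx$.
$3 \sqrt{2} \sqrt{\pi}$

Consider the simpler parametrised integral
$$J(a) = \int_{-\infty}^{\infty} 3 e^{- a x^{2}} \, dx = \frac{3 \sqrt{\pi}}{\sqrt{a}}.$$

Differentiating under the integral sign brings down a factor of $(-x^2)$:
$$\frac{dJ}{da} = \int_{-\infty}^{\infty} - 3 x^{2} e^{- a x^{2}} \, dx = - \frac{3 \sqrt{\pi}}{2 a^{\frac{3}{2}}}.$$

The integral on the left is $-I$, so $I = \frac{3 \sqrt{\pi}}{2 a^{\frac{3}{2}}}$.

Setting $a = \frac{1}{2}$:
$$I = 3 \sqrt{2} \sqrt{\pi}.$$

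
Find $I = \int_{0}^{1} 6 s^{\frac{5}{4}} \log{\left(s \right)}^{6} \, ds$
$\frac{2621440}{177147}$

Start from the elementary integral
$$J(a) = \int_{0}^{1} 6 s^{a} \, ds = \frac{6}{a + 1}.$$

Differentiating under the integral sign brings down a factor of $\ln s$:
$$\frac{dJ}{da} = \int_{0}^{1} 6 s^{a} \log{\left(s \right)} \, ds = - \frac{6}{\left(a + 1\right)^{2}}.$$

Repeating $6$ times in total — each differentiation brings down another $\ln s$ — gives
$$\frac{d^{6}J}{da^{6}} = \int_{0}^{1} 6 s^{a} \log{\left(s \right)}^{6} \, ds = \frac{4320}{\left(a + 1\right)^{7}},$$
and the integrand here is exactly the target integrand, so $I = \frac{4320}{\left(a + 1\right)^{7}}$.

Setting $a = \frac{5}{4}$:
$$I = \frac{2621440}{177147}.$$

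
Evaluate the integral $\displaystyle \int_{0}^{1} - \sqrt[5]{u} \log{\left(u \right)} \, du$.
$\frac{25}{36}$

Start from the elementary integral
$$J(a) = \int_{0}^{1} - u^{a} \, du = - \frac{1}{a + 1}.$$

Differentiating under the integral sign brings down a factor of $\ln u$:
$$\frac{dJ}{da} = \int_{0}^{1} - u^{a} \log{\left(u \right)} \, du = \frac{1}{\left(a + 1\right)^{2}}.$$

The integral on the left is $I$, so $I = \frac{1}{\left(a + 1\right)^{2}}$.

Setting $a = \frac{1}{5}$:
$$I = \frac{25}{36}.$$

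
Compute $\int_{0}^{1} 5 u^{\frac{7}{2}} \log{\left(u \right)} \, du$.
$- \frac{20}{81}$

Begin with the known integral
$$J(a) = \int_{0}^{1} 5 u^{a} \, du = \frac{5}{a + 1}.$$

Differentiating under the integral sign brings down a factor of $\ln u$:
$$\frac{dJ}{da} = \int_{0}^{1} 5 u^{a} \log{\left(u \right)} \, du = - \frac{5}{\left(a + 1\right)^{2}}.$$

The integral on the left is $I$, so $I = - \frac{5}{\left(a + 1\right)^{2}}$.

Setting $a = \frac{7}{2}$:
$$I = - \frac{20}{81}.$$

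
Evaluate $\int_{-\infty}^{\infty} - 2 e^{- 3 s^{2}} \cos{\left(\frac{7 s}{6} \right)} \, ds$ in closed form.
$- \frac{2 \sqrt{3} \sqrt{\pi}}{3 e^{\frac{49}{432}}}$

Let $b$ denote the cosine frequency and define $I(b) = \int_{-\infty}^{\infty} - 2 e^{- 3 s^{2}} \cos{\left(b s \right)} \, ds$.

Differentiating under the integral sign,
$$I'(b) = \int_{-\infty}^{\infty} 2 s e^{- 3 s^{2}} \sin{\left(b s \right)} \, ds.$$

Integrate $\int_{-\infty}^{\infty} s \sin(b s)\, e^{- 3 s^{2}}\, ds$ by parts with $u = \sin(b s)$ and $dv = s\, e^{- 3 s^{2}}\, ds$, giving $v = - \frac{e^{- 3 s^{2}}}{6}$. The boundary term vanishes and
$$\int_{-\infty}^{\infty} s \sin(b s)\, e^{- 3 s^{2}}\, ds = \frac{b}{6} \int_{-\infty}^{\infty} \cos(b s)\, e^{- 3 s^{2}}\, ds,$$
so $I'(b) = - \frac{b}{6}\, I(b)$.

This is a separable first-order ODE; solving with the initial condition $I(0) = \int_{-\infty}^{\infty} - 2 e^{- 3 s^{2}}\,ds = - \frac{2 \sqrt{3} \sqrt{\pi}}{3}$ gives
$$I(b) = - \frac{2 \sqrt{3} \sqrt{\pi} e^{- \frac{b^{2}}{12}}}{3}.$$

Setting $b = \frac{7}{6}$:
$$I = - \frac{2 \sqrt{3} \sqrt{\pi}}{3 e^{\frac{49}{432}}}.$$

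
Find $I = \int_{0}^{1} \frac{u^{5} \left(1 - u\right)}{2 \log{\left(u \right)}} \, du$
$- \frac{\log{\left(7 \right)}}{2} + \frac{\log{\left(6 \right)}}{2}$

Introduce a parameter $a$ in the exponent: let $I(a) = \int_{0}^{1} \frac{- u^{6} + u^{a}}{2 \log{\left(u \right)}} \, du$.

Since $\dfrac{\partial}{\partial a}\,u^{a} = u^{a} \ln u$, the $\ln u$ in the denominator cancels and
$$\frac{dI}{da} = \int_{0}^{1} \frac{1}{2} u^{a} \, du = \frac{1}{2} \left[\frac{u^{a+1}}{a+1}\right]_0^1 = \frac{1}{2 \left(a + 1\right)}.$$

Integrating with respect to $a$ gives $I(a) = \frac{\log{\left(a + 1 \right)}}{2} - \frac{\log{\left(7 \right)}}{2} + C$.

At $a = 6$ the integrand is identically $0$, so $I(6) = 0$. The closed form gives $0$, hence $C = 0$.

Setting $a = 5$:
$$I = - \frac{\log{\left(7 \right)}}{2} + \frac{\log{\left(6 \right)}}{2}.$$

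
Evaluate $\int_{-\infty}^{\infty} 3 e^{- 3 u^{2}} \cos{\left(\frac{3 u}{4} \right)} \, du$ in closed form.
$\frac{\sqrt{3} \sqrt{\pi}}{e^{\frac{3}{64}}}$

Define $I(b) = \int_{-\infty}^{\infty} 3 e^{- 3 u^{2}} \cos{\left(b u \right)} \, du$.

Differentiating under the integral sign,
$$I'(b) = \int_{-\infty}^{\infty} - 3 u e^{- 3 u^{2}} \sin{\left(b u \right)} \, du.$$

Integrate $\int_{-\infty}^{\infty} u \sin(b u)\, e^{- 3 u^{2}}\, du$ by parts with $w = \sin(b u)$ and $dv = u\, e^{- 3 u^{2}}\, du$, giving $v = - \frac{e^{- 3 u^{2}}}{6}$. The boundary term vanishes and
$$\int_{-\infty}^{\infty} u \sin(b u)\, e^{- 3 u^{2}}\, du = \frac{b}{6} \int_{-\infty}^{\infty} \cos(b u)\, e^{- 3 u^{2}}\, du,$$
so $I'(b) = - \frac{b}{6}\, I(b)$.

This is a separable first-order ODE; solving with the initial condition $I(0) = \int_{-\infty}^{\infty} 3 e^{- 3 u^{2}}\,du = \sqrt{3} \sqrt{\pi}$ gives
$$I(b) = \sqrt{3} \sqrt{\pi} e^{- \frac{b^{2}}{12}}.$$

Setting $b = \frac{3}{4}$:
$$I = \frac{\sqrt{3} \sqrt{\pi}}{e^{\frac{3}{64}}}.$$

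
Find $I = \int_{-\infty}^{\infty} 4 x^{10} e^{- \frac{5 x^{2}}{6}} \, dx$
$\frac{183708 \sqrt{30} \sqrt{\pi}}{3125}$

Begin with the known integral
$$J(a) = \int_{-\infty}^{\infty} 4 e^{- a x^{2}} \, dx = \frac{4 \sqrt{\pi}}{\sqrt{a}}.$$

Differentiating under the integral sign brings down a factor of $(-x^2)$:
$$\frac{dJ}{da} = \int_{-\infty}^{\infty} - 4 x^{2} e^{- a x^{2}} \, dx = - \frac{2 \sqrt{\pi}}{a^{\frac{3}{2}}}.$$

Repeating $5$ times in total — each differentiation brings down another $(-x^2)$ — gives
$$\frac{d^{5}J}{da^{5}} = \int_{-\infty}^{\infty} - 4 x^{10} e^{- a x^{2}} \, dx = - \frac{945 \sqrt{\pi}}{8 a^{\frac{11}{2}}},$$
and the integrand here is $(-1)^{5}$ times the target integrand, so $I = (-1)^{5}\,\frac{d^{5}J}{da^{5}} = \frac{945 \sqrt{\pi}}{8 a^{\frac{11}{2}}}$.

Setting $a = \frac{5}{6}$:
$$I = \frac{183708 \sqrt{30} \sqrt{\pi}}{3125}.$$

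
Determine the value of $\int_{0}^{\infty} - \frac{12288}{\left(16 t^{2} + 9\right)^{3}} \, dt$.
$- \frac{64 \pi}{27}$

Start from the standard arctangent integral
$$J(a) = \int_{0}^{\infty} - \frac{3}{a^{2} + t^{2}} \, dt = - \frac{3 \pi}{2 a}.$$

Differentiating under the integral sign with respect to $a$,
$$\frac{dJ}{da} = \int_{0}^{\infty} \frac{6 a}{\left(a^{2} + t^{2}\right)^{2}} \, dt = \frac{3 \pi}{2 a^{2}},$$
so $\int_{0}^{\infty} - \frac{3}{\left(a^{2} + t^{2}\right)^{2}} \, dt = - \frac{3 \pi}{4 a^{3}}$.

Repeating — each differentiation of $1/(t^2+a^2)^j$ produces $-2ja/(t^2+a^2)^{j+1}$ — and dividing through by $-2ja$ at each step yields, after $2$ differentiations in total,
$$\int_{0}^{\infty} - \frac{3}{\left(a^{2} + t^{2}\right)^{3}} \, dt = - \frac{9 \pi}{16 a^{5}}.$$

Setting $a = \frac{3}{4}$:
$$I = - \frac{64 \pi}{27}.$$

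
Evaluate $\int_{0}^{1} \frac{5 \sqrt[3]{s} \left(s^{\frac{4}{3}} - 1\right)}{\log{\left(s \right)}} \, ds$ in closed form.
$\log{\left(32 \right)}$

Replace the exponent $\frac{1}{3}$ by a parameter $a$: let $I(a) = \int_{0}^{1} \frac{5 \left(s^{\frac{5}{3}} - s^{a}\right)}{\log{\left(s \right)}} \, ds$.

Since $\dfrac{\partial}{\partial a}\,s^{a} = s^{a} \ln s$, the $\ln s$ in the denominator cancels and
$$\frac{dI}{da} = \int_{0}^{1} -5 s^{a} \, ds = -5 \left[\frac{s^{a+1}}{a+1}\right]_0^1 = - \frac{5}{a + 1}.$$

Integrating with respect to $a$ gives $I(a) = - \log{\left(\frac{243 \left(a + 1\right)^{5}}{32768} \right)} + C$.

At $a = \frac{5}{3}$ the integrand is identically $0$, so $I(\frac{5}{3}) = 0$. The closed form gives $0$, hence $C = 0$.

Setting $a = \frac{1}{3}$:
$$I = \log{\left(32 \right)}.$$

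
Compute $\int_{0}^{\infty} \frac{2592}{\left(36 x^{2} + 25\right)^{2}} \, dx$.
$\frac{108 \pi}{125}$

Recall the elementary integral
$$J(a) = \int_{0}^{\infty} \frac{2}{a^{2} + x^{2}} \, dx = \frac{\pi}{a}.$$

Differentiating under the integral sign with respect to $a$,
$$\frac{dJ}{da} = \int_{0}^{\infty} - \frac{4 a}{\left(a^{2} + x^{2}\right)^{2}} \, dx = - \frac{\pi}{a^{2}},$$
so $\int_{0}^{\infty} \frac{2}{\left(a^{2} + x^{2}\right)^{2}} \, dx = \frac{\pi}{2 a^{3}}$.

Setting $a = \frac{5}{6}$:
$$I = \frac{108 \pi}{125}.$$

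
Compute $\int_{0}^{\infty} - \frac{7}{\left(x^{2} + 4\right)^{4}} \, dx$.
$- \frac{35 \pi}{4096}$

Start from the standard arctangent integral
$$J(a) = \int_{0}^{\infty} - \frac{7}{a^{2} + x^{2}} \, dx = - \frac{7 \pi}{2 a}.$$

Differentiating under the integral sign with respect to $a$,
$$\frac{dJ}{da} = \int_{0}^{\infty} \frac{14 a}{\left(a^{2} + x^{2}\right)^{2}} \, dx = \frac{7 \pi}{2 a^{2}},$$
so $\int_{0}^{\infty} - \frac{7}{\left(a^{2} + x^{2}\right)^{2}} \, dx = - \frac{7 \pi}{4 a^{3}}$.

Repeating — each differentiation of $1/(x^2+a^2)^j$ produces $-2ja/(x^2+a^2)^{j+1}$ — and dividing through by $-2ja$ at each step yields, after $3$ differentiations in total,
$$\int_{0}^{\infty} - \frac{7}{\left(a^{2} + x^{2}\right)^{4}} \, dx = - \frac{35 \pi}{32 a^{7}}.$$

Setting $a = 2$:
$$I = - \frac{35 \pi}{4096}.$$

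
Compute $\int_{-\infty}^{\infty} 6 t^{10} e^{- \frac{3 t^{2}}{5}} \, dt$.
$\frac{109375 \sqrt{15} \sqrt{\pi}}{144}$

Start from the elementary integral
$$J(a) = \int_{-\infty}^{\infty} 6 e^{- a t^{2}} \, dt = \frac{6 \sqrt{\pi}}{\sqrt{a}}.$$

Differentiating under the integral sign brings down a factor of $(-t^2)$:
$$\frac{dJ}{da} = \int_{-\infty}^{\infty} - 6 t^{2} e^{- a t^{2}} \, dt = - \frac{3 \sqrt{\pi}}{a^{\frac{3}{2}}}.$$

Repeating $5$ times in total — each differentiation brings down another $(-t^2)$ — gives
$$\frac{d^{5}J}{da^{5}} = \int_{-\infty}^{\infty} - 6 t^{10} e^{- a t^{2}} \, dt = - \frac{2835 \sqrt{\pi}}{16 a^{\frac{11}{2}}},$$
and the integrand here is $(-1)^{5}$ times the target integrand, so $I = (-1)^{5}\,\frac{d^{5}J}{da^{5}} = \frac{2835 \sqrt{\pi}}{16 a^{\frac{11}{2}}}$.

Setting $a = \frac{3}{5}$:
$$I = \frac{109375 \sqrt{15} \sqrt{\pi}}{144}.$$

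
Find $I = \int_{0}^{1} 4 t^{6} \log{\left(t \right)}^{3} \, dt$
$- \frac{24}{2401}$

Begin with the known integral
$$J(a) = \int_{0}^{1} 4 t^{a} \, dt = \frac{4}{a + 1}.$$

Differentiating under the integral sign brings down a factor of $\ln t$:
$$\frac{dJ}{da} = \int_{0}^{1} 4 t^{a} \log{\left(t \right)} \, dt = - \frac{4}{\left(a + 1\right)^{2}}.$$

Repeating $3$ times in total — each differentiation brings down another $\ln t$ — gives
$$\frac{d^{3}J}{da^{3}} = \int_{0}^{1} 4 t^{a} \log{\left(t \right)}^{3} \, dt = - \frac{24}{\left(a + 1\right)^{4}},$$
and the integrand here is exactly the target integrand, so $I = - \frac{24}{\left(a + 1\right)^{4}}$.

Setting $a = 6$:
$$I = - \frac{24}{2401}.$$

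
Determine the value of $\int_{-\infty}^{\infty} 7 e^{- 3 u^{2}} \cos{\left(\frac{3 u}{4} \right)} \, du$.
$\frac{7 \sqrt{3} \sqrt{\pi}}{3 e^{\frac{3}{64}}}$

Let $b$ denote the cosine frequency and define $I(b) = \int_{-\infty}^{\infty} 7 e^{- 3 u^{2}} \cos{\left(b u \right)} \, du$.

Differentiating under the integral sign,
$$I'(b) = \int_{-\infty}^{\infty} - 7 u e^{- 3 u^{2}} \sin{\left(b u \right)} \, du.$$

Integrate $\int_{-\infty}^{\infty} u \sin(b u)\, e^{- 3 u^{2}}\, du$ by parts with $w = \sin(b u)$ and $dv = u\, e^{- 3 u^{2}}\, du$, giving $v = - \frac{e^{- 3 u^{2}}}{6}$. The boundary term vanishes and
$$\int_{-\infty}^{\infty} u \sin(b u)\, e^{- 3 u^{2}}\, du = \frac{b}{6} \int_{-\infty}^{\infty} \cos(b u)\, e^{- 3 u^{2}}\, du,$$
so $I'(b) = - \frac{b}{6}\, I(b)$.

This is a separable first-order ODE; solving with the initial condition $I(0) = \int_{-\infty}^{\infty} 7 e^{- 3 u^{2}}\,du = \frac{7 \sqrt{3} \sqrt{\pi}}{3}$ gives
$$I(b) = \frac{7 \sqrt{3} \sqrt{\pi} e^{- \frac{b^{2}}{12}}}{3}.$$

Setting $b = \frac{3}{4}$:
$$I = \frac{7 \sqrt{3} \sqrt{\pi}}{3 e^{\frac{3}{64}}}.$$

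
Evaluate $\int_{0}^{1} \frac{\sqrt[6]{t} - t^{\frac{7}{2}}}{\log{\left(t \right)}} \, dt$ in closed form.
$- \log{\left(\frac{27}{7} \right)}$

Consider the one-parameter family: let $I(a) = \int_{0}^{1} \frac{\sqrt[6]{t} - t^{a}}{\log{\left(t \right)}} \, dt$.

Since $\dfrac{\partial}{\partial a}\,t^{a} = t^{a} \ln t$, the $\ln t$ in the denominator cancels and
$$\frac{dI}{da} = \int_{0}^{1} -1 t^{a} \, dt = -1 \left[\frac{t^{a+1}}{a+1}\right]_0^1 = - \frac{1}{a + 1}.$$

Integrating with respect to $a$ gives $I(a) = - \log{\left(\frac{6 a}{7} + \frac{6}{7} \right)} + C$.

At $a = \frac{1}{6}$ the integrand is identically $0$, so $I(\frac{1}{6}) = 0$. The closed form gives $0$, hence $C = 0$.

Setting $a = \frac{7}{2}$:
$$I = - \log{\left(\frac{27}{7} \right)}.$$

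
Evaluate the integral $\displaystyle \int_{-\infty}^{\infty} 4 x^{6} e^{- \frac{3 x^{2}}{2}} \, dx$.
$\frac{20 \sqrt{6} \sqrt{\pi}}{27}$

Start from the elementary integral
$$J(a) = \int_{-\infty}^{\infty} 4 e^{- a x^{2}} \, dx = \frac{4 \sqrt{\pi}}{\sqrt{a}}.$$

Differentiating under the integral sign brings down a factor of $(-x^2)$:
$$\frac{dJ}{da} = \int_{-\infty}^{\infty} - 4 x^{2} e^{- a x^{2}} \, dx = - \frac{2 \sqrt{\pi}}{a^{\frac{3}{2}}}.$$

Repeating $3$ times in total — each differentiation brings down another $(-x^2)$ — gives
$$\frac{d^{3}J}{da^{3}} = \int_{-\infty}^{\infty} - 4 x^{6} e^{- a x^{2}} \, dx = - \frac{15 \sqrt{\pi}}{2 a^{\frac{7}{2}}},$$
and the integrand here is $(-1)^{3}$ times the target integrand, so $I = (-1)^{3}\,\frac{d^{3}J}{da^{3}} = \frac{15 \sqrt{\pi}}{2 a^{\frac{7}{2}}}$.

Setting $a = \frac{3}{2}$:
$$I = \frac{20 \sqrt{6} \sqrt{\pi}}{27}.$$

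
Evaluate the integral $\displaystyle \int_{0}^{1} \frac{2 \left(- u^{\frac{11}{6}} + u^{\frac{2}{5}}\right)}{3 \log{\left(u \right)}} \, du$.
$- \frac{2 \log{\left(85 \right)}}{3} + \frac{2 \log{\left(42 \right)}}{3}$

Consider the one-parameter family: let $I(a) = \int_{0}^{1} \frac{2 \left(- u^{\frac{11}{6}} + u^{a}\right)}{3 \log{\left(u \right)}} \, du$.

Since $\dfrac{\partial}{\partial a}\,u^{a} = u^{a} \ln u$, the $\ln u$ in the denominator cancels and
$$\frac{dI}{da} = \int_{0}^{1} \frac{2}{3} u^{a} \, du = \frac{2}{3} \left[\frac{u^{a+1}}{a+1}\right]_0^1 = \frac{2}{3 \left(a + 1\right)}.$$

Integrating with respect to $a$ gives $I(a) = \log{\left(\frac{\sqrt[3]{17} \cdot 6^{\frac{2}{3}} \left(a + 1\right)^{\frac{2}{3}}}{17} \right)} + C$.

At $a = \frac{11}{6}$ the integrand is identically $0$, so $I(\frac{11}{6}) = 0$. The closed form gives $0$, hence $C = 0$.

Setting $a = \frac{2}{5}$:
$$I = - \frac{2 \log{\left(85 \right)}}{3} + \frac{2 \log{\left(42 \right)}}{3}.$$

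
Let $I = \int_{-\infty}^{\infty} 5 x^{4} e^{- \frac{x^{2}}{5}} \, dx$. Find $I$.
$\frac{375 \sqrt{5} \sqrt{\pi}}{4}$

Start from the elementary integral
$$J(a) = \int_{-\infty}^{\infty} 5 e^{- a x^{2}} \, dx = \frac{5 \sqrt{\pi}}{\sqrt{a}}.$$

Differentiating under the integral sign brings down a factor of $(-x^2)$:
$$\frac{dJ}{da} = \int_{-\infty}^{\infty} - 5 x^{2} e^{- a x^{2}} \, dx = - \frac{5 \sqrt{\pi}}{2 a^{\frac{3}{2}}}.$$

Repeating twice in total — each differentiation brings down another $(-x^2)$ — gives
$$\frac{d^{2}J}{da^{2}} = \int_{-\infty}^{\infty} 5 x^{4} e^{- a x^{2}} \, dx = \frac{15 \sqrt{\pi}}{4 a^{\frac{5}{2}}},$$
and the integrand here is exactly the target integrand, so $I = \frac{15 \sqrt{\pi}}{4 a^{\frac{5}{2}}}$.

Setting $a = \frac{1}{5}$:
$$I = \frac{375 \sqrt{5} \sqrt{\pi}}{4}.$$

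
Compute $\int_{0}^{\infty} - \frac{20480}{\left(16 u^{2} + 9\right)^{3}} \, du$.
$- \frac{320 \pi}{81}$

Begin with the known result
$$J(a) = \int_{0}^{\infty} - \frac{5}{a^{2} + u^{2}} \, du = - \frac{5 \pi}{2 a}.$$

Differentiating under the integral sign with respect to $a$,
$$\frac{dJ}{da} = \int_{0}^{\infty} \frac{10 a}{\left(a^{2} + u^{2}\right)^{2}} \, du = \frac{5 \pi}{2 a^{2}},$$
so $\int_{0}^{\infty} - \frac{5}{\left(a^{2} + u^{2}\right)^{2}} \, du = - \frac{5 \pi}{4 a^{3}}$.

Repeating — each differentiation of $1/(u^2+a^2)^j$ produces $-2ja/(u^2+a^2)^{j+1}$ — and dividing through by $-2ja$ at each step yields, after $2$ differentiations in total,
$$\int_{0}^{\infty} - \frac{5}{\left(a^{2} + u^{2}\right)^{3}} \, du = - \frac{15 \pi}{16 a^{5}}.$$

Setting $a = \frac{3}{4}$:
$$I = - \frac{320 \pi}{81}.$$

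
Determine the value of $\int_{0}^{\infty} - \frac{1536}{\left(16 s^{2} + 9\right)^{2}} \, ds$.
$- \frac{32 \pi}{9}$

Begin with the known result
$$J(a) = \int_{0}^{\infty} - \frac{6}{a^{2} + s^{2}} \, ds = - \frac{3 \pi}{a}.$$

Differentiating under the integral sign with respect to $a$,
$$\frac{dJ}{da} = \int_{0}^{\infty} \frac{12 a}{\left(a^{2} + s^{2}\right)^{2}} \, ds = \frac{3 \pi}{a^{2}},$$
so $\int_{0}^{\infty} - \frac{6}{\left(a^{2} + s^{2}\right)^{2}} \, ds = - \frac{3 \pi}{2 a^{3}}$.

Setting $a = \frac{3}{4}$:
$$I = - \frac{32 \pi}{9}.$$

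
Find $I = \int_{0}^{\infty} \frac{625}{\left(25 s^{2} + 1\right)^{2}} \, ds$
$\frac{125 \pi}{4}$

Begin with the known result
$$J(a) = \int_{0}^{\infty} \frac{1}{a^{2} + s^{2}} \, ds = \frac{\pi}{2 a}.$$

Differentiating under the integral sign with respect to $a$,
$$\frac{dJ}{da} = \int_{0}^{\infty} - \frac{2 a}{\left(a^{2} + s^{2}\right)^{2}} \, ds = - \frac{\pi}{2 a^{2}},$$
so $\int_{0}^{\infty} \frac{1}{\left(a^{2} + s^{2}\right)^{2}} \, ds = \frac{\pi}{4 a^{3}}$.

Setting $a = \frac{1}{5}$:
$$I = \frac{125 \pi}{4}.$$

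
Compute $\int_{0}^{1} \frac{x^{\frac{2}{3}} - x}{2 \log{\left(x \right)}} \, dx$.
$\log{\left(\frac{\sqrt{30}}{6} \right)}$

Introduce a parameter $a$ in the exponent: let $I(a) = \int_{0}^{1} \frac{x^{\frac{2}{3}} - x^{a}}{2 \log{\left(x \right)}} \, dx$.

Since $\dfrac{\partial}{\partial a}\,x^{a} = x^{a} \ln x$, the $\ln x$ in the denominator cancels and
$$\frac{dI}{da} = \int_{0}^{1} - \frac{1}{2} x^{a} \, dx = - \frac{1}{2} \left[\frac{x^{a+1}}{a+1}\right]_0^1 = - \frac{1}{2 a + 2}.$$

Integrating with respect to $a$ gives $I(a) = - \frac{\log{\left(a + 1 \right)}}{2} - \frac{\log{\left(3 \right)}}{2} + \frac{\log{\left(5 \right)}}{2} + C$.

At $a = \frac{2}{3}$ the integrand is identically $0$, so $I(\frac{2}{3}) = 0$. The closed form gives $0$, hence $C = 0$.

Setting $a = 1$:
$$I = \log{\left(\frac{\sqrt{30}}{6} \right)}.$$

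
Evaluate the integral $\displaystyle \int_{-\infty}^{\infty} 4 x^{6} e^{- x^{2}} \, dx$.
$\frac{15 \sqrt{\pi}}{2}$

Consider the simpler parametrised integral
$$J(a) = \int_{-\infty}^{\infty} 4 e^{- a x^{2}} \, dx = \frac{4 \sqrt{\pi}}{\sqrt{a}}.$$

Differentiating under the integral sign brings down a factor of $(-x^2)$:
$$\frac{dJ}{da} = \int_{-\infty}^{\infty} - 4 x^{2} e^{- a x^{2}} \, dx = - \frac{2 \sqrt{\pi}}{a^{\frac{3}{2}}}.$$

Repeating $3$ times in total — each differentiation brings down another $(-x^2)$ — gives
$$\frac{d^{3}J}{da^{3}} = \int_{-\infty}^{\infty} - 4 x^{6} e^{- a x^{2}} \, dx = - \frac{15 \sqrt{\pi}}{2 a^{\frac{7}{2}}},$$
and the integrand here is $(-1)^{3}$ times the target integrand, so $I = (-1)^{3}\,\frac{d^{3}J}{da^{3}} = \frac{15 \sqrt{\pi}}{2 a^{\frac{7}{2}}}$.

Setting $a = 1$:
$$I = \frac{15 \sqrt{\pi}}{2}.$$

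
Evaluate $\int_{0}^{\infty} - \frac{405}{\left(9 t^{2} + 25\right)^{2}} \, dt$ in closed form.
$- \frac{27 \pi}{100}$

Recall the elementary integral
$$J(a) = \int_{0}^{\infty} - \frac{5}{a^{2} + t^{2}} \, dt = - \frac{5 \pi}{2 a}.$$

Differentiating under the integral sign with respect to $a$,
$$\frac{dJ}{da} = \int_{0}^{\infty} \frac{10 a}{\left(a^{2} + t^{2}\right)^{2}} \, dt = \frac{5 \pi}{2 a^{2}},$$
so $\int_{0}^{\infty} - \frac{5}{\left(a^{2} + t^{2}\right)^{2}} \, dt = - \frac{5 \pi}{4 a^{3}}$.

Setting $a = \frac{5}{3}$:
$$I = - \frac{27 \pi}{100}.$$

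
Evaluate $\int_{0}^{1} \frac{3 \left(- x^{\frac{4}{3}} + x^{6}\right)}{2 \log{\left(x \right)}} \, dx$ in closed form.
$\frac{3 \log{\left(3 \right)}}{2}$

Replace the exponent $6$ by a parameter $a$: let $I(a) = \int_{0}^{1} \frac{3 \left(- x^{\frac{4}{3}} + x^{a}\right)}{2 \log{\left(x \right)}} \, dx$.

Since $\dfrac{\partial}{\partial a}\,x^{a} = x^{a} \ln x$, the $\ln x$ in the denominator cancels and
$$\frac{dI}{da} = \int_{0}^{1} \frac{3}{2} x^{a} \, dx = \frac{3}{2} \left[\frac{x^{a+1}}{a+1}\right]_0^1 = \frac{3}{2 \left(a + 1\right)}.$$

Integrating with respect to $a$ gives $I(a) = \log{\left(\frac{3 \sqrt{21} \left(a + 1\right)^{\frac{3}{2}}}{49} \right)} + C$.

At $a = \frac{4}{3}$ the integrand is identically $0$, so $I(\frac{4}{3}) = 0$. The closed form gives $0$, hence $C = 0$.

Setting $a = 6$:
$$I = \frac{3 \log{\left(3 \right)}}{2}.$$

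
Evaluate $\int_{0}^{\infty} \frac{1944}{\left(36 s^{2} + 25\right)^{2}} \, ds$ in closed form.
$\frac{81 \pi}{125}$

Begin with the known result
$$J(a) = \int_{0}^{\infty} \frac{3}{2 \left(a^{2} + s^{2}\right)} \, ds = \frac{3 \pi}{4 a}.$$

Differentiating under the integral sign with respect to $a$,
$$\frac{dJ}{da} = \int_{0}^{\infty} - \frac{3 a}{\left(a^{2} + s^{2}\right)^{2}} \, ds = - \frac{3 \pi}{4 a^{2}},$$
so $\int_{0}^{\infty} \frac{3}{2 \left(a^{2} + s^{2}\right)^{2}} \, ds = \frac{3 \pi}{8 a^{3}}$.

Setting $a = \frac{5}{6}$:
$$I = \frac{81 \pi}{125}.$$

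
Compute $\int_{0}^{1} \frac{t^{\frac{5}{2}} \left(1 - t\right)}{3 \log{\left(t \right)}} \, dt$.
$\log{\left(\frac{\sqrt[3]{21}}{3} \right)}$

Consider the one-parameter family: let $I(a) = \int_{0}^{1} \frac{t^{\frac{5}{2}} - t^{a}}{3 \log{\left(t \right)}} \, dt$.

Since $\dfrac{\partial}{\partial a}\,t^{a} = t^{a} \ln t$, the $\ln t$ in the denominator cancels and
$$\frac{dI}{da} = \int_{0}^{1} - \frac{1}{3} t^{a} \, dt = - \frac{1}{3} \left[\frac{t^{a+1}}{a+1}\right]_0^1 = - \frac{1}{3 a + 3}.$$

Integrating with respect to $a$ gives $I(a) = - \frac{\log{\left(a + 1 \right)}}{3} - \frac{\log{\left(2 \right)}}{3} + \frac{\log{\left(7 \right)}}{3} + C$.

At $a = \frac{5}{2}$ the integrand is identically $0$, so $I(\frac{5}{2}) = 0$. The closed form gives $0$, hence $C = 0$.

Setting $a = \frac{7}{2}$:
$$I = \log{\left(\frac{\sqrt[3]{21}}{3} \right)}.$$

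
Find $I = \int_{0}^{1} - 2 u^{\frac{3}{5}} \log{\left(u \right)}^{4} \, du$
$- \frac{9375}{2048}$

Begin with the known integral
$$J(a) = \int_{0}^{1} - 2 u^{a} \, du = - \frac{2}{a + 1}.$$

Differentiating under the integral sign brings down a factor of $\ln u$:
$$\frac{dJ}{da} = \int_{0}^{1} - 2 u^{a} \log{\left(u \right)} \, du = \frac{2}{\left(a + 1\right)^{2}}.$$

Repeating $4$ times in total — each differentiation brings down another $\ln u$ — gives
$$\frac{d^{4}J}{da^{4}} = \int_{0}^{1} - 2 u^{a} \log{\left(u \right)}^{4} \, du = - \frac{48}{\left(a + 1\right)^{5}},$$
and the integrand here is exactly the target integrand, so $I = - \frac{48}{\left(a + 1\right)^{5}}$.

Setting $a = \frac{3}{5}$:
$$I = - \frac{9375}{2048}.$$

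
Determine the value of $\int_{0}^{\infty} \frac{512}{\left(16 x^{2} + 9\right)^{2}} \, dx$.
$\frac{32 \pi}{27}$

Recall the elementary integral
$$J(a) = \int_{0}^{\infty} \frac{2}{a^{2} + x^{2}} \, dx = \frac{\pi}{a}.$$

Differentiating under the integral sign with respect to $a$,
$$\frac{dJ}{da} = \int_{0}^{\infty} - \frac{4 a}{\left(a^{2} + x^{2}\right)^{2}} \, dx = - \frac{\pi}{a^{2}},$$
so $\int_{0}^{\infty} \frac{2}{\left(a^{2} + x^{2}\right)^{2}} \, dx = \frac{\pi}{2 a^{3}}$.

Setting $a = \frac{3}{4}$:
$$I = \frac{32 \pi}{27}.$$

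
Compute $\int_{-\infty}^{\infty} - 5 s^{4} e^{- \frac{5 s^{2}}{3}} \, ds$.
$- \frac{27 \sqrt{15} \sqrt{\pi}}{100}$

Start from the elementary integral
$$J(a) = \int_{-\infty}^{\infty} - 5 e^{- a s^{2}} \, ds = - \frac{5 \sqrt{\pi}}{\sqrt{a}}.$$

Differentiating under the integral sign brings down a factor of $(-s^2)$:
$$\frac{dJ}{da} = \int_{-\infty}^{\infty} 5 s^{2} e^{- a s^{2}} \, ds = \frac{5 \sqrt{\pi}}{2 a^{\frac{3}{2}}}.$$

Repeating twice in total — each differentiation brings down another $(-s^2)$ — gives
$$\frac{d^{2}J}{da^{2}} = \int_{-\infty}^{\infty} - 5 s^{4} e^{- a s^{2}} \, ds = - \frac{15 \sqrt{\pi}}{4 a^{\frac{5}{2}}},$$
and the integrand here is exactly the target integrand, so $I = - \frac{15 \sqrt{\pi}}{4 a^{\frac{5}{2}}}$.

Setting $a = \frac{5}{3}$:
$$I = - \frac{27 \sqrt{15} \sqrt{\pi}}{100}.$$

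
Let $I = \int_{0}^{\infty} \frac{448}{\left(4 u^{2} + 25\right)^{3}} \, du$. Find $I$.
$\frac{42 \pi}{3125}$

Recall the elementary integral
$$J(a) = \int_{0}^{\infty} \frac{7}{a^{2} + u^{2}} \, du = \frac{7 \pi}{2 a}.$$

Differentiating under the integral sign with respect to $a$,
$$\frac{dJ}{da} = \int_{0}^{\infty} - \frac{14 a}{\left(a^{2} + u^{2}\right)^{2}} \, du = - \frac{7 \pi}{2 a^{2}},$$
so $\int_{0}^{\infty} \frac{7}{\left(a^{2} + u^{2}\right)^{2}} \, du = \frac{7 \pi}{4 a^{3}}$.

Repeating — each differentiation of $1/(u^2+a^2)^j$ produces $-2ja/(u^2+a^2)^{j+1}$ — and dividing through by $-2ja$ at each step yields, after $2$ differentiations in total,
$$\int_{0}^{\infty} \frac{7}{\left(a^{2} + u^{2}\right)^{3}} \, du = \frac{21 \pi}{16 a^{5}}.$$

Setting $a = \frac{5}{2}$:
$$I = \frac{42 \pi}{3125}.$$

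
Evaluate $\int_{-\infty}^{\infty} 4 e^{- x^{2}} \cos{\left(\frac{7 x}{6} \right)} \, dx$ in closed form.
$\frac{4 \sqrt{\pi}}{e^{\frac{49}{144}}}$

Treat the cosine frequency as a parameter and define $I(b) = \int_{-\infty}^{\infty} 4 e^{- x^{2}} \cos{\left(b x \right)} \, dx$.

Differentiating under the integral sign,
$$I'(b) = \int_{-\infty}^{\infty} - 4 x e^{- x^{2}} \sin{\left(b x \right)} \, dx.$$

Integrate $\int_{-\infty}^{\infty} x \sin(b x)\, e^{- x^{2}}\, dx$ by parts with $u = \sin(b x)$ and $dv = x\, e^{- x^{2}}\, dx$, giving $v = - \frac{e^{- x^{2}}}{2}$. The boundary term vanishes and
$$\int_{-\infty}^{\infty} x \sin(b x)\, e^{- x^{2}}\, dx = \frac{b}{2} \int_{-\infty}^{\infty} \cos(b x)\, e^{- x^{2}}\, dx,$$
so $I'(b) = - \frac{b}{2}\, I(b)$.

This is a separable first-order ODE; solving with the initial condition $I(0) = \int_{-\infty}^{\infty} 4 e^{- x^{2}}\,dx = 4 \sqrt{\pi}$ gives
$$I(b) = 4 \sqrt{\pi} e^{- \frac{b^{2}}{4}}.$$

Setting $b = \frac{7}{6}$:
$$I = \frac{4 \sqrt{\pi}}{e^{\frac{49}{144}}}.$$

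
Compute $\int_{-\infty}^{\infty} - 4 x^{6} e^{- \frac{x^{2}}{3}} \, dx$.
$- \frac{405 \sqrt{3} \sqrt{\pi}}{2}$

Start from the elementary integral
$$J(a) = \int_{-\infty}^{\infty} - 4 e^{- a x^{2}} \, dx = - \frac{4 \sqrt{\pi}}{\sqrt{a}}.$$

Differentiating under the integral sign brings down a factor of $(-x^2)$:
$$\frac{dJ}{da} = \int_{-\infty}^{\infty} 4 x^{2} e^{- a x^{2}} \, dx = \frac{2 \sqrt{\pi}}{a^{\frac{3}{2}}}.$$

Repeating $3$ times in total — each differentiation brings down another $(-x^2)$ — gives
$$\frac{d^{3}J}{da^{3}} = \int_{-\infty}^{\infty} 4 x^{6} e^{- a x^{2}} \, dx = \frac{15 \sqrt{\pi}}{2 a^{\frac{7}{2}}},$$
and the integrand here is $(-1)^{3}$ times the target integrand, so $I = (-1)^{3}\,\frac{d^{3}J}{da^{3}} = - \frac{15 \sqrt{\pi}}{2 a^{\frac{7}{2}}}$.

Setting $a = \frac{1}{3}$:
$$I = - \frac{405 \sqrt{3} \sqrt{\pi}}{2}.$$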